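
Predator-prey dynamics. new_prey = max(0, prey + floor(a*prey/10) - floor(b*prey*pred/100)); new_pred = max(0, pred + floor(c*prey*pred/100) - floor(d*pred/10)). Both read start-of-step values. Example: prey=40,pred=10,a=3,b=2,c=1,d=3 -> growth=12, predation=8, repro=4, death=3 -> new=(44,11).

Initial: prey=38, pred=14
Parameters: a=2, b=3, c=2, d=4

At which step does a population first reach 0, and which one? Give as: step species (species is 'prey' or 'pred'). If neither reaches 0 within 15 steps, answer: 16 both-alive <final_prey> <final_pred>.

Answer: 16 both-alive 3 2

Derivation:
Step 1: prey: 38+7-15=30; pred: 14+10-5=19
Step 2: prey: 30+6-17=19; pred: 19+11-7=23
Step 3: prey: 19+3-13=9; pred: 23+8-9=22
Step 4: prey: 9+1-5=5; pred: 22+3-8=17
Step 5: prey: 5+1-2=4; pred: 17+1-6=12
Step 6: prey: 4+0-1=3; pred: 12+0-4=8
Step 7: prey: 3+0-0=3; pred: 8+0-3=5
Step 8: prey: 3+0-0=3; pred: 5+0-2=3
Step 9: prey: 3+0-0=3; pred: 3+0-1=2
Step 10: prey: 3+0-0=3; pred: 2+0-0=2
Steps 11-15: state stable at prey=3, pred=2 (no change)
No extinction within 15 steps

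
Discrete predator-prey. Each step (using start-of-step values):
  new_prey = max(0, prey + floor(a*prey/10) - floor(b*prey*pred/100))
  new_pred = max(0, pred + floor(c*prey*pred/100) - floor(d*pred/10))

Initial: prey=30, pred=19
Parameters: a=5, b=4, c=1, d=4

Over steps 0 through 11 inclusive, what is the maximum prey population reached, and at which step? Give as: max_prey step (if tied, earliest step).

Answer: 120 11

Derivation:
Step 1: prey: 30+15-22=23; pred: 19+5-7=17
Step 2: prey: 23+11-15=19; pred: 17+3-6=14
Step 3: prey: 19+9-10=18; pred: 14+2-5=11
Step 4: prey: 18+9-7=20; pred: 11+1-4=8
Step 5: prey: 20+10-6=24; pred: 8+1-3=6
Step 6: prey: 24+12-5=31; pred: 6+1-2=5
Step 7: prey: 31+15-6=40; pred: 5+1-2=4
Step 8: prey: 40+20-6=54; pred: 4+1-1=4
Step 9: prey: 54+27-8=73; pred: 4+2-1=5
Step 10: prey: 73+36-14=95; pred: 5+3-2=6
Step 11: prey: 95+47-22=120; pred: 6+5-2=9
Max prey = 120 at step 11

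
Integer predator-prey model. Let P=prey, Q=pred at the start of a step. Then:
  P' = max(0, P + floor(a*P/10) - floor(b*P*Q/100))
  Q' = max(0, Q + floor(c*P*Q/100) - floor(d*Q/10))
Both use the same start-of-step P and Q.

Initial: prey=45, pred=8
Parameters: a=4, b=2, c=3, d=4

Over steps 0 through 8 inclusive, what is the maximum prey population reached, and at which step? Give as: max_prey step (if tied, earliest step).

Answer: 62 2

Derivation:
Step 1: prey: 45+18-7=56; pred: 8+10-3=15
Step 2: prey: 56+22-16=62; pred: 15+25-6=34
Step 3: prey: 62+24-42=44; pred: 34+63-13=84
Step 4: prey: 44+17-73=0; pred: 84+110-33=161
Step 5: prey: 0+0-0=0; pred: 161+0-64=97
Step 6: prey: 0+0-0=0; pred: 97+0-38=59
Step 7: prey: 0+0-0=0; pred: 59+0-23=36
Step 8: prey: 0+0-0=0; pred: 36+0-14=22
Max prey = 62 at step 2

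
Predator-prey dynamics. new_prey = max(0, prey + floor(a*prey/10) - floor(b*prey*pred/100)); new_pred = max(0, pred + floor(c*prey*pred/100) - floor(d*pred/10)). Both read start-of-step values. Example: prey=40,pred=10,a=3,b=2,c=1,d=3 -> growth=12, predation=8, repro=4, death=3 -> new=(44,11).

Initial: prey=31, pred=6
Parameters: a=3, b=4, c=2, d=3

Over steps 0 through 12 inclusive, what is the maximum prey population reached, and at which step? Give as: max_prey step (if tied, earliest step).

Step 1: prey: 31+9-7=33; pred: 6+3-1=8
Step 2: prey: 33+9-10=32; pred: 8+5-2=11
Step 3: prey: 32+9-14=27; pred: 11+7-3=15
Step 4: prey: 27+8-16=19; pred: 15+8-4=19
Step 5: prey: 19+5-14=10; pred: 19+7-5=21
Step 6: prey: 10+3-8=5; pred: 21+4-6=19
Step 7: prey: 5+1-3=3; pred: 19+1-5=15
Step 8: prey: 3+0-1=2; pred: 15+0-4=11
Step 9: prey: 2+0-0=2; pred: 11+0-3=8
Step 10: prey: 2+0-0=2; pred: 8+0-2=6
Step 11: prey: 2+0-0=2; pred: 6+0-1=5
Step 12: prey: 2+0-0=2; pred: 5+0-1=4
Max prey = 33 at step 1

Answer: 33 1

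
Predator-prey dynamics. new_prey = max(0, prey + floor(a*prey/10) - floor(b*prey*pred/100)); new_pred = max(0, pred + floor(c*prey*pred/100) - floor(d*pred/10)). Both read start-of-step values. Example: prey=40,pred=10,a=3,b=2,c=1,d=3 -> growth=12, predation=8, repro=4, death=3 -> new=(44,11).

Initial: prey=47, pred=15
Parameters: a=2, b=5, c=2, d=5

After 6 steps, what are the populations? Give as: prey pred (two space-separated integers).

Answer: 0 2

Derivation:
Step 1: prey: 47+9-35=21; pred: 15+14-7=22
Step 2: prey: 21+4-23=2; pred: 22+9-11=20
Step 3: prey: 2+0-2=0; pred: 20+0-10=10
Step 4: prey: 0+0-0=0; pred: 10+0-5=5
Step 5: prey: 0+0-0=0; pred: 5+0-2=3
Step 6: prey: 0+0-0=0; pred: 3+0-1=2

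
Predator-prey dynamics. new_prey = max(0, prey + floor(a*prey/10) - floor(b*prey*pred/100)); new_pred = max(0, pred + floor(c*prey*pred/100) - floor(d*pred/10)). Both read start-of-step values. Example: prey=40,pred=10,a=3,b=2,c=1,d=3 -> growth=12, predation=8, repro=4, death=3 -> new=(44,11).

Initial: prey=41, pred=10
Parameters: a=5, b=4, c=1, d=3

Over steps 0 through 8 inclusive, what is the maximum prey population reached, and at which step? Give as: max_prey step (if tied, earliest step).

Step 1: prey: 41+20-16=45; pred: 10+4-3=11
Step 2: prey: 45+22-19=48; pred: 11+4-3=12
Step 3: prey: 48+24-23=49; pred: 12+5-3=14
Step 4: prey: 49+24-27=46; pred: 14+6-4=16
Step 5: prey: 46+23-29=40; pred: 16+7-4=19
Step 6: prey: 40+20-30=30; pred: 19+7-5=21
Step 7: prey: 30+15-25=20; pred: 21+6-6=21
Step 8: prey: 20+10-16=14; pred: 21+4-6=19
Max prey = 49 at step 3

Answer: 49 3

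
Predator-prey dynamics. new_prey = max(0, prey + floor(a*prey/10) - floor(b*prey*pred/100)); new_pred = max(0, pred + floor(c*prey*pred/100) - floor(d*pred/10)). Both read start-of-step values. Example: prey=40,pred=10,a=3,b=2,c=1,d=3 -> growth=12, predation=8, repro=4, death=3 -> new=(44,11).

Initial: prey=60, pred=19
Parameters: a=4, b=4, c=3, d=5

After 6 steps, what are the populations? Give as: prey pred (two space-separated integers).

Answer: 0 5

Derivation:
Step 1: prey: 60+24-45=39; pred: 19+34-9=44
Step 2: prey: 39+15-68=0; pred: 44+51-22=73
Step 3: prey: 0+0-0=0; pred: 73+0-36=37
Step 4: prey: 0+0-0=0; pred: 37+0-18=19
Step 5: prey: 0+0-0=0; pred: 19+0-9=10
Step 6: prey: 0+0-0=0; pred: 10+0-5=5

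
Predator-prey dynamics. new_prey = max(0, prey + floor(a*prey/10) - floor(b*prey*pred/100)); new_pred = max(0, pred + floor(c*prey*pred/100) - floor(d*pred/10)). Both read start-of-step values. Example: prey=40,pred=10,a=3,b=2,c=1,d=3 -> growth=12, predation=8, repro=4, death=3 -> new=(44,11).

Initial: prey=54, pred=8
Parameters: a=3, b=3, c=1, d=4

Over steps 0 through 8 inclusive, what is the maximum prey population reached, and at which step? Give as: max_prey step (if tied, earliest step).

Answer: 60 2

Derivation:
Step 1: prey: 54+16-12=58; pred: 8+4-3=9
Step 2: prey: 58+17-15=60; pred: 9+5-3=11
Step 3: prey: 60+18-19=59; pred: 11+6-4=13
Step 4: prey: 59+17-23=53; pred: 13+7-5=15
Step 5: prey: 53+15-23=45; pred: 15+7-6=16
Step 6: prey: 45+13-21=37; pred: 16+7-6=17
Step 7: prey: 37+11-18=30; pred: 17+6-6=17
Step 8: prey: 30+9-15=24; pred: 17+5-6=16
Max prey = 60 at step 2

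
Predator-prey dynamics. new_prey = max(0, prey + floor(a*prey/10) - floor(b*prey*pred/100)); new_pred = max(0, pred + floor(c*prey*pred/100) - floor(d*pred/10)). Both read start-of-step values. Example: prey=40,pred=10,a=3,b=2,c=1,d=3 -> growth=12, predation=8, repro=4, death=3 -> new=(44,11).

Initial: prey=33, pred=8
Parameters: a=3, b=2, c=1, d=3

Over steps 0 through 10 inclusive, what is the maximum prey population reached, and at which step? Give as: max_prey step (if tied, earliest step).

Answer: 60 6

Derivation:
Step 1: prey: 33+9-5=37; pred: 8+2-2=8
Step 2: prey: 37+11-5=43; pred: 8+2-2=8
Step 3: prey: 43+12-6=49; pred: 8+3-2=9
Step 4: prey: 49+14-8=55; pred: 9+4-2=11
Step 5: prey: 55+16-12=59; pred: 11+6-3=14
Step 6: prey: 59+17-16=60; pred: 14+8-4=18
Step 7: prey: 60+18-21=57; pred: 18+10-5=23
Step 8: prey: 57+17-26=48; pred: 23+13-6=30
Step 9: prey: 48+14-28=34; pred: 30+14-9=35
Step 10: prey: 34+10-23=21; pred: 35+11-10=36
Max prey = 60 at step 6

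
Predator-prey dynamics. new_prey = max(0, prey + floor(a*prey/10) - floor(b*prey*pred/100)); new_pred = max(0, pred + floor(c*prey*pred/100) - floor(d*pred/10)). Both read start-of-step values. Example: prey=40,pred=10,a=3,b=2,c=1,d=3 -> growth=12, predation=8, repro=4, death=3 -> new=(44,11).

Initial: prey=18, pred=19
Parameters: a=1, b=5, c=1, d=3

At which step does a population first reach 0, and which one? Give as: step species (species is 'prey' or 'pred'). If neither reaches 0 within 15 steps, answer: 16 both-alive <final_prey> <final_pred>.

Step 1: prey: 18+1-17=2; pred: 19+3-5=17
Step 2: prey: 2+0-1=1; pred: 17+0-5=12
Step 3: prey: 1+0-0=1; pred: 12+0-3=9
Step 4: prey: 1+0-0=1; pred: 9+0-2=7
Step 5: prey: 1+0-0=1; pred: 7+0-2=5
Step 6: prey: 1+0-0=1; pred: 5+0-1=4
Step 7: prey: 1+0-0=1; pred: 4+0-1=3
Step 8: prey: 1+0-0=1; pred: 3+0-0=3
Steps 9-15: state stable at prey=1, pred=3 (no change)
No extinction within 15 steps

Answer: 16 both-alive 1 3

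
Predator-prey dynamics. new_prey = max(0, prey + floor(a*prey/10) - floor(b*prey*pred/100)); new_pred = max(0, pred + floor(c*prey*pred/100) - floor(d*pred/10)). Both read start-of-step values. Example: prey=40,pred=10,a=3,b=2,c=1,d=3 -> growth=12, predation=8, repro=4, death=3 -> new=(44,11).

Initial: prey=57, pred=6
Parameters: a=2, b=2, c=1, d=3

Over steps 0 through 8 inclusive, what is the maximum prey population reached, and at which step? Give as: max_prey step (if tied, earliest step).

Answer: 65 2

Derivation:
Step 1: prey: 57+11-6=62; pred: 6+3-1=8
Step 2: prey: 62+12-9=65; pred: 8+4-2=10
Step 3: prey: 65+13-13=65; pred: 10+6-3=13
Step 4: prey: 65+13-16=62; pred: 13+8-3=18
Step 5: prey: 62+12-22=52; pred: 18+11-5=24
Step 6: prey: 52+10-24=38; pred: 24+12-7=29
Step 7: prey: 38+7-22=23; pred: 29+11-8=32
Step 8: prey: 23+4-14=13; pred: 32+7-9=30
Max prey = 65 at step 2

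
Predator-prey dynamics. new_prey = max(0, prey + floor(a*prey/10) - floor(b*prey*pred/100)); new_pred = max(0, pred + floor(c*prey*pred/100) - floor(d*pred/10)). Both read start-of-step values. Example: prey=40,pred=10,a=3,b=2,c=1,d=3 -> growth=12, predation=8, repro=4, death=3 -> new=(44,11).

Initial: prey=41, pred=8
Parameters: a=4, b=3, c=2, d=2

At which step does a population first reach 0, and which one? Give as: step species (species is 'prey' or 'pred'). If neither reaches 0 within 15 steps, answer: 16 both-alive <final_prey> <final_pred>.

Answer: 5 prey

Derivation:
Step 1: prey: 41+16-9=48; pred: 8+6-1=13
Step 2: prey: 48+19-18=49; pred: 13+12-2=23
Step 3: prey: 49+19-33=35; pred: 23+22-4=41
Step 4: prey: 35+14-43=6; pred: 41+28-8=61
Step 5: prey: 6+2-10=0; pred: 61+7-12=56
First extinction: prey at step 5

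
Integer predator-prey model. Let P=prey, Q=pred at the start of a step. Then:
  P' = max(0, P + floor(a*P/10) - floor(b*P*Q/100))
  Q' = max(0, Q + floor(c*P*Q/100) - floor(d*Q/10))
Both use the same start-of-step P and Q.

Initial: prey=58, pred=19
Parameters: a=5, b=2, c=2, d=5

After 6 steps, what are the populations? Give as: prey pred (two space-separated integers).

Step 1: prey: 58+29-22=65; pred: 19+22-9=32
Step 2: prey: 65+32-41=56; pred: 32+41-16=57
Step 3: prey: 56+28-63=21; pred: 57+63-28=92
Step 4: prey: 21+10-38=0; pred: 92+38-46=84
Step 5: prey: 0+0-0=0; pred: 84+0-42=42
Step 6: prey: 0+0-0=0; pred: 42+0-21=21

Answer: 0 21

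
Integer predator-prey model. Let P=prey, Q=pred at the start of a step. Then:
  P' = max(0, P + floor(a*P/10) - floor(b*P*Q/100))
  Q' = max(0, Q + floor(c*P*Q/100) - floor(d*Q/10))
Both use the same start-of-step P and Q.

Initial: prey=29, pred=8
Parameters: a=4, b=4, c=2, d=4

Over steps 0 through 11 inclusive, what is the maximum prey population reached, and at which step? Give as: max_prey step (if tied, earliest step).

Answer: 32 2

Derivation:
Step 1: prey: 29+11-9=31; pred: 8+4-3=9
Step 2: prey: 31+12-11=32; pred: 9+5-3=11
Step 3: prey: 32+12-14=30; pred: 11+7-4=14
Step 4: prey: 30+12-16=26; pred: 14+8-5=17
Step 5: prey: 26+10-17=19; pred: 17+8-6=19
Step 6: prey: 19+7-14=12; pred: 19+7-7=19
Step 7: prey: 12+4-9=7; pred: 19+4-7=16
Step 8: prey: 7+2-4=5; pred: 16+2-6=12
Step 9: prey: 5+2-2=5; pred: 12+1-4=9
Step 10: prey: 5+2-1=6; pred: 9+0-3=6
Step 11: prey: 6+2-1=7; pred: 6+0-2=4
Max prey = 32 at step 2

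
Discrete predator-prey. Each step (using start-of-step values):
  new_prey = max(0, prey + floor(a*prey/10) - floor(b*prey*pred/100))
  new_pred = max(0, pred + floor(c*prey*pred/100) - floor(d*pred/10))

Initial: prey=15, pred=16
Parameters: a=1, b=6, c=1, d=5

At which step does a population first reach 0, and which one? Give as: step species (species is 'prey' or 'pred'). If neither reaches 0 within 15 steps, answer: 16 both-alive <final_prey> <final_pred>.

Step 1: prey: 15+1-14=2; pred: 16+2-8=10
Step 2: prey: 2+0-1=1; pred: 10+0-5=5
Step 3: prey: 1+0-0=1; pred: 5+0-2=3
Step 4: prey: 1+0-0=1; pred: 3+0-1=2
Step 5: prey: 1+0-0=1; pred: 2+0-1=1
Step 6: prey: 1+0-0=1; pred: 1+0-0=1
Steps 7-15: state stable at prey=1, pred=1 (no change)
No extinction within 15 steps

Answer: 16 both-alive 1 1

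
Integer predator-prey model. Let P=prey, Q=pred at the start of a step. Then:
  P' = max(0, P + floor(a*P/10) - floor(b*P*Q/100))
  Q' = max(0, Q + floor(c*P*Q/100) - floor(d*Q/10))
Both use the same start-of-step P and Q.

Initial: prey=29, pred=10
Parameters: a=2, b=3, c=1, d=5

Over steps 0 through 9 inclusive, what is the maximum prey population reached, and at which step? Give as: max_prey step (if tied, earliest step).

Step 1: prey: 29+5-8=26; pred: 10+2-5=7
Step 2: prey: 26+5-5=26; pred: 7+1-3=5
Step 3: prey: 26+5-3=28; pred: 5+1-2=4
Step 4: prey: 28+5-3=30; pred: 4+1-2=3
Step 5: prey: 30+6-2=34; pred: 3+0-1=2
Step 6: prey: 34+6-2=38; pred: 2+0-1=1
Step 7: prey: 38+7-1=44; pred: 1+0-0=1
Step 8: prey: 44+8-1=51; pred: 1+0-0=1
Step 9: prey: 51+10-1=60; pred: 1+0-0=1
Max prey = 60 at step 9

Answer: 60 9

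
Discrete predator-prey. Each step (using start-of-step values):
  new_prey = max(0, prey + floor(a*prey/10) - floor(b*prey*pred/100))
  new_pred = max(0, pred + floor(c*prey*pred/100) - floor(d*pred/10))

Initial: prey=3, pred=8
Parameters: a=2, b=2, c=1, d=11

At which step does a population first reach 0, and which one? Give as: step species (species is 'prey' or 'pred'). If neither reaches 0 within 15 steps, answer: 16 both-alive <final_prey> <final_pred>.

Answer: 1 pred

Derivation:
Step 1: prey: 3+0-0=3; pred: 8+0-8=0
First extinction: pred at step 1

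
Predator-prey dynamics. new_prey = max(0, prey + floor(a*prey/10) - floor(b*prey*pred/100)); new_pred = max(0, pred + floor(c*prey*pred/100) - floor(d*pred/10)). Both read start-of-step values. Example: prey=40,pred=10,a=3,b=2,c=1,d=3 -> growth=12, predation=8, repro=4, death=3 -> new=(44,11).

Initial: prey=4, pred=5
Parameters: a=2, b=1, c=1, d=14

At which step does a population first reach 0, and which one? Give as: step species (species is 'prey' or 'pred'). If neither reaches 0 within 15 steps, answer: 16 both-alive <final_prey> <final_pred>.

Answer: 1 pred

Derivation:
Step 1: prey: 4+0-0=4; pred: 5+0-7=0
First extinction: pred at step 1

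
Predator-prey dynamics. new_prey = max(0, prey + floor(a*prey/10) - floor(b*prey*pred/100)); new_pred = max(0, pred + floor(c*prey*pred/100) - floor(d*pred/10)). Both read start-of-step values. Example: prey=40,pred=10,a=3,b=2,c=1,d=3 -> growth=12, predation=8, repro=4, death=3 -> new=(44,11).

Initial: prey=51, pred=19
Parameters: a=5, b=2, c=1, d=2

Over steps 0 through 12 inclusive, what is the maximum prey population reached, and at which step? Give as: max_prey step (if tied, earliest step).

Step 1: prey: 51+25-19=57; pred: 19+9-3=25
Step 2: prey: 57+28-28=57; pred: 25+14-5=34
Step 3: prey: 57+28-38=47; pred: 34+19-6=47
Step 4: prey: 47+23-44=26; pred: 47+22-9=60
Step 5: prey: 26+13-31=8; pred: 60+15-12=63
Step 6: prey: 8+4-10=2; pred: 63+5-12=56
Step 7: prey: 2+1-2=1; pred: 56+1-11=46
Step 8: prey: 1+0-0=1; pred: 46+0-9=37
Step 9: prey: 1+0-0=1; pred: 37+0-7=30
Step 10: prey: 1+0-0=1; pred: 30+0-6=24
Step 11: prey: 1+0-0=1; pred: 24+0-4=20
Step 12: prey: 1+0-0=1; pred: 20+0-4=16
Max prey = 57 at step 1

Answer: 57 1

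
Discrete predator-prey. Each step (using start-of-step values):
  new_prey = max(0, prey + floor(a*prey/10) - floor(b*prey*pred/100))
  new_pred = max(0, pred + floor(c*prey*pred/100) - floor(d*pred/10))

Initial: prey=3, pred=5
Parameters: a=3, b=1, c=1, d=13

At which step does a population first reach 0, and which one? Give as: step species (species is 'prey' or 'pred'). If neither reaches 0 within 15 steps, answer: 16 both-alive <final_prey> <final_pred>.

Step 1: prey: 3+0-0=3; pred: 5+0-6=0
First extinction: pred at step 1

Answer: 1 pred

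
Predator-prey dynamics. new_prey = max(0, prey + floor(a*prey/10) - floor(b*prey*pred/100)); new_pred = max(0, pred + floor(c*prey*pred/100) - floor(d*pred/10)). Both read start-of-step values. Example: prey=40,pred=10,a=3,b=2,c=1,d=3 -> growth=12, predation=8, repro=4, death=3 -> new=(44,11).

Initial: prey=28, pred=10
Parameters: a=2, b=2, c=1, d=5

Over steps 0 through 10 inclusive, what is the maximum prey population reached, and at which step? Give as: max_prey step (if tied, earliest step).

Answer: 82 10

Derivation:
Step 1: prey: 28+5-5=28; pred: 10+2-5=7
Step 2: prey: 28+5-3=30; pred: 7+1-3=5
Step 3: prey: 30+6-3=33; pred: 5+1-2=4
Step 4: prey: 33+6-2=37; pred: 4+1-2=3
Step 5: prey: 37+7-2=42; pred: 3+1-1=3
Step 6: prey: 42+8-2=48; pred: 3+1-1=3
Step 7: prey: 48+9-2=55; pred: 3+1-1=3
Step 8: prey: 55+11-3=63; pred: 3+1-1=3
Step 9: prey: 63+12-3=72; pred: 3+1-1=3
Step 10: prey: 72+14-4=82; pred: 3+2-1=4
Max prey = 82 at step 10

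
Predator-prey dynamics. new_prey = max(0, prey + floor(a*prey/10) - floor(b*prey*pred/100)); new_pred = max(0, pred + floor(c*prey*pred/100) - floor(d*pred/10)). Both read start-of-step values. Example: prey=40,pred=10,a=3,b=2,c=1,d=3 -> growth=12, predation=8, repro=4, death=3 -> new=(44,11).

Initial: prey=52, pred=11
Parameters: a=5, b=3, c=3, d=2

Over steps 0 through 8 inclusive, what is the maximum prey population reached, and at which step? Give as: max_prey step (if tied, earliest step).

Answer: 61 1

Derivation:
Step 1: prey: 52+26-17=61; pred: 11+17-2=26
Step 2: prey: 61+30-47=44; pred: 26+47-5=68
Step 3: prey: 44+22-89=0; pred: 68+89-13=144
Step 4: prey: 0+0-0=0; pred: 144+0-28=116
Step 5: prey: 0+0-0=0; pred: 116+0-23=93
Step 6: prey: 0+0-0=0; pred: 93+0-18=75
Step 7: prey: 0+0-0=0; pred: 75+0-15=60
Step 8: prey: 0+0-0=0; pred: 60+0-12=48
Max prey = 61 at step 1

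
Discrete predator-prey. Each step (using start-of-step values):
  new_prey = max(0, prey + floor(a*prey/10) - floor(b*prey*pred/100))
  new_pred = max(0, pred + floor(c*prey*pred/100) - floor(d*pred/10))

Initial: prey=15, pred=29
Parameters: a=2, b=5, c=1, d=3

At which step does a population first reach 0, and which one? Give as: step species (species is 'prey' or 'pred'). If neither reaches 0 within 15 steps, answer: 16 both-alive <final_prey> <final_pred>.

Answer: 1 prey

Derivation:
Step 1: prey: 15+3-21=0; pred: 29+4-8=25
First extinction: prey at step 1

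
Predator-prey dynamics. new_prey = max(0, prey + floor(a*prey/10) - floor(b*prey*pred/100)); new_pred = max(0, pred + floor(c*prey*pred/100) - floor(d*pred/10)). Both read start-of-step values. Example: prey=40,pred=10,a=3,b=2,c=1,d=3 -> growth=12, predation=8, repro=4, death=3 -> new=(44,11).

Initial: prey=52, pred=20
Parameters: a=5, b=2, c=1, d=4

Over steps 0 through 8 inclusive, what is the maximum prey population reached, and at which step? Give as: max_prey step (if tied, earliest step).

Answer: 62 2

Derivation:
Step 1: prey: 52+26-20=58; pred: 20+10-8=22
Step 2: prey: 58+29-25=62; pred: 22+12-8=26
Step 3: prey: 62+31-32=61; pred: 26+16-10=32
Step 4: prey: 61+30-39=52; pred: 32+19-12=39
Step 5: prey: 52+26-40=38; pred: 39+20-15=44
Step 6: prey: 38+19-33=24; pred: 44+16-17=43
Step 7: prey: 24+12-20=16; pred: 43+10-17=36
Step 8: prey: 16+8-11=13; pred: 36+5-14=27
Max prey = 62 at step 2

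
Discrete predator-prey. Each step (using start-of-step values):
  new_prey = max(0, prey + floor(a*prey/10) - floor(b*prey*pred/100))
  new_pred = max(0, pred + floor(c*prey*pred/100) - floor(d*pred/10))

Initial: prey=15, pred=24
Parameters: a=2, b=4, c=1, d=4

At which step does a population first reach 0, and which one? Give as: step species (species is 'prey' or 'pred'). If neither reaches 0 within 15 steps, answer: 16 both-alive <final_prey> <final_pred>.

Step 1: prey: 15+3-14=4; pred: 24+3-9=18
Step 2: prey: 4+0-2=2; pred: 18+0-7=11
Step 3: prey: 2+0-0=2; pred: 11+0-4=7
Step 4: prey: 2+0-0=2; pred: 7+0-2=5
Step 5: prey: 2+0-0=2; pred: 5+0-2=3
Step 6: prey: 2+0-0=2; pred: 3+0-1=2
Step 7: prey: 2+0-0=2; pred: 2+0-0=2
Steps 8-15: state stable at prey=2, pred=2 (no change)
No extinction within 15 steps

Answer: 16 both-alive 2 2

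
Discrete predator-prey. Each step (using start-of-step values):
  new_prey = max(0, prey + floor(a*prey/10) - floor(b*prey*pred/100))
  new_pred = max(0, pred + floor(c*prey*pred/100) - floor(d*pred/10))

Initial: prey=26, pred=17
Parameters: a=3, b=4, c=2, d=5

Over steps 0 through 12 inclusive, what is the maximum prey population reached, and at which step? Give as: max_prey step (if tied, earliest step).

Step 1: prey: 26+7-17=16; pred: 17+8-8=17
Step 2: prey: 16+4-10=10; pred: 17+5-8=14
Step 3: prey: 10+3-5=8; pred: 14+2-7=9
Step 4: prey: 8+2-2=8; pred: 9+1-4=6
Step 5: prey: 8+2-1=9; pred: 6+0-3=3
Step 6: prey: 9+2-1=10; pred: 3+0-1=2
Step 7: prey: 10+3-0=13; pred: 2+0-1=1
Step 8: prey: 13+3-0=16; pred: 1+0-0=1
Step 9: prey: 16+4-0=20; pred: 1+0-0=1
Step 10: prey: 20+6-0=26; pred: 1+0-0=1
Step 11: prey: 26+7-1=32; pred: 1+0-0=1
Step 12: prey: 32+9-1=40; pred: 1+0-0=1
Max prey = 40 at step 12

Answer: 40 12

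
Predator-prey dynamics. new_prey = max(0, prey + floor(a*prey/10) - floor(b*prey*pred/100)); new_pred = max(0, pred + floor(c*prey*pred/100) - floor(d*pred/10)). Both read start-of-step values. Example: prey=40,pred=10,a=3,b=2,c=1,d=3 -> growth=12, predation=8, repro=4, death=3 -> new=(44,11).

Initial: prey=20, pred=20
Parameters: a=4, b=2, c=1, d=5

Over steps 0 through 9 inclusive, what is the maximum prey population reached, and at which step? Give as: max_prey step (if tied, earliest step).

Answer: 148 9

Derivation:
Step 1: prey: 20+8-8=20; pred: 20+4-10=14
Step 2: prey: 20+8-5=23; pred: 14+2-7=9
Step 3: prey: 23+9-4=28; pred: 9+2-4=7
Step 4: prey: 28+11-3=36; pred: 7+1-3=5
Step 5: prey: 36+14-3=47; pred: 5+1-2=4
Step 6: prey: 47+18-3=62; pred: 4+1-2=3
Step 7: prey: 62+24-3=83; pred: 3+1-1=3
Step 8: prey: 83+33-4=112; pred: 3+2-1=4
Step 9: prey: 112+44-8=148; pred: 4+4-2=6
Max prey = 148 at step 9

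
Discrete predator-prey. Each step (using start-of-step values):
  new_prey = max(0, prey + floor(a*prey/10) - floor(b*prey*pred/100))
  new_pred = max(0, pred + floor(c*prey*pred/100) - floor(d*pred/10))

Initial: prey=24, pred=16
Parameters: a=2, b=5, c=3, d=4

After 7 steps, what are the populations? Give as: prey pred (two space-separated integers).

Step 1: prey: 24+4-19=9; pred: 16+11-6=21
Step 2: prey: 9+1-9=1; pred: 21+5-8=18
Step 3: prey: 1+0-0=1; pred: 18+0-7=11
Step 4: prey: 1+0-0=1; pred: 11+0-4=7
Step 5: prey: 1+0-0=1; pred: 7+0-2=5
Step 6: prey: 1+0-0=1; pred: 5+0-2=3
Step 7: prey: 1+0-0=1; pred: 3+0-1=2

Answer: 1 2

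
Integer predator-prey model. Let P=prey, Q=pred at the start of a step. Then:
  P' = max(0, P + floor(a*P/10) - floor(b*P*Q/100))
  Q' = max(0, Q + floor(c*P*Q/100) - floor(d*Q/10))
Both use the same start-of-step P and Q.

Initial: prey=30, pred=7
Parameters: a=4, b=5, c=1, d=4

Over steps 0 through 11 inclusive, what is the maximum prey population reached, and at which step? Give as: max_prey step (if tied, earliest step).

Answer: 45 8

Derivation:
Step 1: prey: 30+12-10=32; pred: 7+2-2=7
Step 2: prey: 32+12-11=33; pred: 7+2-2=7
Step 3: prey: 33+13-11=35; pred: 7+2-2=7
Step 4: prey: 35+14-12=37; pred: 7+2-2=7
Step 5: prey: 37+14-12=39; pred: 7+2-2=7
Step 6: prey: 39+15-13=41; pred: 7+2-2=7
Step 7: prey: 41+16-14=43; pred: 7+2-2=7
Step 8: prey: 43+17-15=45; pred: 7+3-2=8
Step 9: prey: 45+18-18=45; pred: 8+3-3=8
Step 10: prey: 45+18-18=45; pred: 8+3-3=8
Step 11: prey: 45+18-18=45; pred: 8+3-3=8
Max prey = 45 at step 8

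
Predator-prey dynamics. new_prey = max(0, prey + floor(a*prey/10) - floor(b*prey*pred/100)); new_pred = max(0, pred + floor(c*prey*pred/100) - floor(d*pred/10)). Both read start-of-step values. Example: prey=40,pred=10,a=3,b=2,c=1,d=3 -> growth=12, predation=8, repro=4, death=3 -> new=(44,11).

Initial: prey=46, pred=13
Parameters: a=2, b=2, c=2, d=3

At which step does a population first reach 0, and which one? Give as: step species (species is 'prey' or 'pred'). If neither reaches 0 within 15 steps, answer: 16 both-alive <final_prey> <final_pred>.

Answer: 16 both-alive 1 3

Derivation:
Step 1: prey: 46+9-11=44; pred: 13+11-3=21
Step 2: prey: 44+8-18=34; pred: 21+18-6=33
Step 3: prey: 34+6-22=18; pred: 33+22-9=46
Step 4: prey: 18+3-16=5; pred: 46+16-13=49
Step 5: prey: 5+1-4=2; pred: 49+4-14=39
Step 6: prey: 2+0-1=1; pred: 39+1-11=29
Step 7: prey: 1+0-0=1; pred: 29+0-8=21
Step 8: prey: 1+0-0=1; pred: 21+0-6=15
Step 9: prey: 1+0-0=1; pred: 15+0-4=11
Step 10: prey: 1+0-0=1; pred: 11+0-3=8
Step 11: prey: 1+0-0=1; pred: 8+0-2=6
Step 12: prey: 1+0-0=1; pred: 6+0-1=5
Step 13: prey: 1+0-0=1; pred: 5+0-1=4
Step 14: prey: 1+0-0=1; pred: 4+0-1=3
Step 15: prey: 1+0-0=1; pred: 3+0-0=3
No extinction within 15 steps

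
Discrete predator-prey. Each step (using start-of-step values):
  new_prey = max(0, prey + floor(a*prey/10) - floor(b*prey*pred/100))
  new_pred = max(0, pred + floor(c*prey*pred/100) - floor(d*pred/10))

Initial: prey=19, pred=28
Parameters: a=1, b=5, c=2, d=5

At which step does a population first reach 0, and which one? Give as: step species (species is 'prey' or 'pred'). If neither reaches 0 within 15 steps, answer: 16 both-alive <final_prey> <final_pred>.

Answer: 1 prey

Derivation:
Step 1: prey: 19+1-26=0; pred: 28+10-14=24
First extinction: prey at step 1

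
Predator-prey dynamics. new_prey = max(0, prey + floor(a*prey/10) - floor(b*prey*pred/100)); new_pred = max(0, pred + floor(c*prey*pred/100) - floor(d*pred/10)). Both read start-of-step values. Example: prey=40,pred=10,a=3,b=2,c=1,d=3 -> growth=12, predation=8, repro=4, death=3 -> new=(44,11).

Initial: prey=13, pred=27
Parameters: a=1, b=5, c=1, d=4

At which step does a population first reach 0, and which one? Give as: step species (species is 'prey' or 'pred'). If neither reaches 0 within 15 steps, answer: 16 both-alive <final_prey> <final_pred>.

Step 1: prey: 13+1-17=0; pred: 27+3-10=20
First extinction: prey at step 1

Answer: 1 prey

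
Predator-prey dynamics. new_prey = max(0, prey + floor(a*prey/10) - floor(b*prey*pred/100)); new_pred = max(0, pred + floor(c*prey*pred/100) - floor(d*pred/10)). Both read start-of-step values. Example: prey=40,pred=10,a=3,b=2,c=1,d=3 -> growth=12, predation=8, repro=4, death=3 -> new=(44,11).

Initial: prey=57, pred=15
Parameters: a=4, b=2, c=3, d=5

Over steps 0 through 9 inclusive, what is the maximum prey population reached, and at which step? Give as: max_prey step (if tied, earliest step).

Step 1: prey: 57+22-17=62; pred: 15+25-7=33
Step 2: prey: 62+24-40=46; pred: 33+61-16=78
Step 3: prey: 46+18-71=0; pred: 78+107-39=146
Step 4: prey: 0+0-0=0; pred: 146+0-73=73
Step 5: prey: 0+0-0=0; pred: 73+0-36=37
Step 6: prey: 0+0-0=0; pred: 37+0-18=19
Step 7: prey: 0+0-0=0; pred: 19+0-9=10
Step 8: prey: 0+0-0=0; pred: 10+0-5=5
Step 9: prey: 0+0-0=0; pred: 5+0-2=3
Max prey = 62 at step 1

Answer: 62 1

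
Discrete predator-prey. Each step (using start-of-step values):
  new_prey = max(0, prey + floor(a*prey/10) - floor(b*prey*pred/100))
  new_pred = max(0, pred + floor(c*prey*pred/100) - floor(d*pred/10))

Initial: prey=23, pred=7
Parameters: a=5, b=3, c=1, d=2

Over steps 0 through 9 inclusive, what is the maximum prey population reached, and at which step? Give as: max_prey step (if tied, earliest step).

Answer: 67 5

Derivation:
Step 1: prey: 23+11-4=30; pred: 7+1-1=7
Step 2: prey: 30+15-6=39; pred: 7+2-1=8
Step 3: prey: 39+19-9=49; pred: 8+3-1=10
Step 4: prey: 49+24-14=59; pred: 10+4-2=12
Step 5: prey: 59+29-21=67; pred: 12+7-2=17
Step 6: prey: 67+33-34=66; pred: 17+11-3=25
Step 7: prey: 66+33-49=50; pred: 25+16-5=36
Step 8: prey: 50+25-54=21; pred: 36+18-7=47
Step 9: prey: 21+10-29=2; pred: 47+9-9=47
Max prey = 67 at step 5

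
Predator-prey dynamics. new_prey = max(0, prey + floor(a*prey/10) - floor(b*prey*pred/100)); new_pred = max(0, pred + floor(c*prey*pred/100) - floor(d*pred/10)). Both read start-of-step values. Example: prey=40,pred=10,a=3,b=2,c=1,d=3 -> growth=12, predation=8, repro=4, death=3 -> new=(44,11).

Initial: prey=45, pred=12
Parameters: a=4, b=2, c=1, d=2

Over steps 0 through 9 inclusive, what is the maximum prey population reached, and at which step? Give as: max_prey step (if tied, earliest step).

Step 1: prey: 45+18-10=53; pred: 12+5-2=15
Step 2: prey: 53+21-15=59; pred: 15+7-3=19
Step 3: prey: 59+23-22=60; pred: 19+11-3=27
Step 4: prey: 60+24-32=52; pred: 27+16-5=38
Step 5: prey: 52+20-39=33; pred: 38+19-7=50
Step 6: prey: 33+13-33=13; pred: 50+16-10=56
Step 7: prey: 13+5-14=4; pred: 56+7-11=52
Step 8: prey: 4+1-4=1; pred: 52+2-10=44
Step 9: prey: 1+0-0=1; pred: 44+0-8=36
Max prey = 60 at step 3

Answer: 60 3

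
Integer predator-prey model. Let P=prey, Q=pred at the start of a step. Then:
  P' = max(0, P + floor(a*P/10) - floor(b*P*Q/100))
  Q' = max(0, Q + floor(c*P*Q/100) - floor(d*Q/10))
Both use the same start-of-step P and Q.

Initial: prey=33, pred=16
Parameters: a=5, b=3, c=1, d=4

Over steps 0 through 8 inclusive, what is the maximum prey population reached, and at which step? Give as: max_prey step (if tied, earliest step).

Step 1: prey: 33+16-15=34; pred: 16+5-6=15
Step 2: prey: 34+17-15=36; pred: 15+5-6=14
Step 3: prey: 36+18-15=39; pred: 14+5-5=14
Step 4: prey: 39+19-16=42; pred: 14+5-5=14
Step 5: prey: 42+21-17=46; pred: 14+5-5=14
Step 6: prey: 46+23-19=50; pred: 14+6-5=15
Step 7: prey: 50+25-22=53; pred: 15+7-6=16
Step 8: prey: 53+26-25=54; pred: 16+8-6=18
Max prey = 54 at step 8

Answer: 54 8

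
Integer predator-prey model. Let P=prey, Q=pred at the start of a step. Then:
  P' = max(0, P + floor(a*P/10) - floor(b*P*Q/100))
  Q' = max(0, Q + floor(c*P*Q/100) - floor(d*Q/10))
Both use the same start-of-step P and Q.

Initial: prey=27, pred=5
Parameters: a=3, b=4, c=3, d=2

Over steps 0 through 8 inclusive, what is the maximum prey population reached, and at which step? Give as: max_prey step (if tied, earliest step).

Step 1: prey: 27+8-5=30; pred: 5+4-1=8
Step 2: prey: 30+9-9=30; pred: 8+7-1=14
Step 3: prey: 30+9-16=23; pred: 14+12-2=24
Step 4: prey: 23+6-22=7; pred: 24+16-4=36
Step 5: prey: 7+2-10=0; pred: 36+7-7=36
Step 6: prey: 0+0-0=0; pred: 36+0-7=29
Step 7: prey: 0+0-0=0; pred: 29+0-5=24
Step 8: prey: 0+0-0=0; pred: 24+0-4=20
Max prey = 30 at step 1

Answer: 30 1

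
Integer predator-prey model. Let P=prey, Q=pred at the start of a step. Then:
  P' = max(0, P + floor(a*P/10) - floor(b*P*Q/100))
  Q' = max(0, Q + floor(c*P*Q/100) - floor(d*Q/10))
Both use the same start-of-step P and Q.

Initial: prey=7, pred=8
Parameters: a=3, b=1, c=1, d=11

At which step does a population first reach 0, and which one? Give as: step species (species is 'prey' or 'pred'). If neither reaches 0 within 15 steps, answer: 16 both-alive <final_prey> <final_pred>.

Answer: 1 pred

Derivation:
Step 1: prey: 7+2-0=9; pred: 8+0-8=0
First extinction: pred at step 1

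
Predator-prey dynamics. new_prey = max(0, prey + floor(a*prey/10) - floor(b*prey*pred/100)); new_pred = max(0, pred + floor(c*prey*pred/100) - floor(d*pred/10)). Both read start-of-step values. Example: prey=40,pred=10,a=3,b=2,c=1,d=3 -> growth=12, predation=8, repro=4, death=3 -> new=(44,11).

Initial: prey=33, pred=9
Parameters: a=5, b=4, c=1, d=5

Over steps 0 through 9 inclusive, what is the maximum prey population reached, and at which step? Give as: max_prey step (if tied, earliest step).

Step 1: prey: 33+16-11=38; pred: 9+2-4=7
Step 2: prey: 38+19-10=47; pred: 7+2-3=6
Step 3: prey: 47+23-11=59; pred: 6+2-3=5
Step 4: prey: 59+29-11=77; pred: 5+2-2=5
Step 5: prey: 77+38-15=100; pred: 5+3-2=6
Step 6: prey: 100+50-24=126; pred: 6+6-3=9
Step 7: prey: 126+63-45=144; pred: 9+11-4=16
Step 8: prey: 144+72-92=124; pred: 16+23-8=31
Step 9: prey: 124+62-153=33; pred: 31+38-15=54
Max prey = 144 at step 7

Answer: 144 7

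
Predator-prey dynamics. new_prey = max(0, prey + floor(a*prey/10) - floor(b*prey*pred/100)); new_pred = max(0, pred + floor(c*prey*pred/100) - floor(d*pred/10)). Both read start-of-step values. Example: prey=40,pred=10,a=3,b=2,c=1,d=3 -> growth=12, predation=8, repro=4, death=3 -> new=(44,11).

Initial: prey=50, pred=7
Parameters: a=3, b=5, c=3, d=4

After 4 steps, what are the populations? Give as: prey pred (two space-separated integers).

Step 1: prey: 50+15-17=48; pred: 7+10-2=15
Step 2: prey: 48+14-36=26; pred: 15+21-6=30
Step 3: prey: 26+7-39=0; pred: 30+23-12=41
Step 4: prey: 0+0-0=0; pred: 41+0-16=25

Answer: 0 25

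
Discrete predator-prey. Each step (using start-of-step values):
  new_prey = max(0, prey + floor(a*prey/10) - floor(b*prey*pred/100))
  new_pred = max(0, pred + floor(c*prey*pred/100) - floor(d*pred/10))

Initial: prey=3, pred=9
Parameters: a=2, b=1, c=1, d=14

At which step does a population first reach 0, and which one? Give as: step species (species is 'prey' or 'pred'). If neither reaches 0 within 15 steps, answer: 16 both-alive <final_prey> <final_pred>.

Step 1: prey: 3+0-0=3; pred: 9+0-12=0
First extinction: pred at step 1

Answer: 1 pred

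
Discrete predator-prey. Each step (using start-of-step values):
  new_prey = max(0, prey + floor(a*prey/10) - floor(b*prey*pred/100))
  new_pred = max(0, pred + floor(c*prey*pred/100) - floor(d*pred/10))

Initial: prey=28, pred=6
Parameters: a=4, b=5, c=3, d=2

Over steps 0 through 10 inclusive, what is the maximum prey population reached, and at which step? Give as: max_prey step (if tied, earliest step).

Answer: 31 1

Derivation:
Step 1: prey: 28+11-8=31; pred: 6+5-1=10
Step 2: prey: 31+12-15=28; pred: 10+9-2=17
Step 3: prey: 28+11-23=16; pred: 17+14-3=28
Step 4: prey: 16+6-22=0; pred: 28+13-5=36
Step 5: prey: 0+0-0=0; pred: 36+0-7=29
Step 6: prey: 0+0-0=0; pred: 29+0-5=24
Step 7: prey: 0+0-0=0; pred: 24+0-4=20
Step 8: prey: 0+0-0=0; pred: 20+0-4=16
Step 9: prey: 0+0-0=0; pred: 16+0-3=13
Step 10: prey: 0+0-0=0; pred: 13+0-2=11
Max prey = 31 at step 1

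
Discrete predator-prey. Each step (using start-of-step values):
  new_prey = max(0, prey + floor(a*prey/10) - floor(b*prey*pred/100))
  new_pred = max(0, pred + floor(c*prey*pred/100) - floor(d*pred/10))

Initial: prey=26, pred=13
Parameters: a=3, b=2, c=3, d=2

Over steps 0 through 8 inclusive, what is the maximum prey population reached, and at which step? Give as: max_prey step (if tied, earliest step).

Answer: 27 1

Derivation:
Step 1: prey: 26+7-6=27; pred: 13+10-2=21
Step 2: prey: 27+8-11=24; pred: 21+17-4=34
Step 3: prey: 24+7-16=15; pred: 34+24-6=52
Step 4: prey: 15+4-15=4; pred: 52+23-10=65
Step 5: prey: 4+1-5=0; pred: 65+7-13=59
Step 6: prey: 0+0-0=0; pred: 59+0-11=48
Step 7: prey: 0+0-0=0; pred: 48+0-9=39
Step 8: prey: 0+0-0=0; pred: 39+0-7=32
Max prey = 27 at step 1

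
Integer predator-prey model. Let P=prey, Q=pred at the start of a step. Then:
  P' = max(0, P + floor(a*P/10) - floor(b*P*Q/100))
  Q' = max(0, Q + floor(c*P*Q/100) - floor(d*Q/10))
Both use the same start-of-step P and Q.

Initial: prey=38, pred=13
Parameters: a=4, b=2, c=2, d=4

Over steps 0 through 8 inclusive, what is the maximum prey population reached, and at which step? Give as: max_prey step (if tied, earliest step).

Step 1: prey: 38+15-9=44; pred: 13+9-5=17
Step 2: prey: 44+17-14=47; pred: 17+14-6=25
Step 3: prey: 47+18-23=42; pred: 25+23-10=38
Step 4: prey: 42+16-31=27; pred: 38+31-15=54
Step 5: prey: 27+10-29=8; pred: 54+29-21=62
Step 6: prey: 8+3-9=2; pred: 62+9-24=47
Step 7: prey: 2+0-1=1; pred: 47+1-18=30
Step 8: prey: 1+0-0=1; pred: 30+0-12=18
Max prey = 47 at step 2

Answer: 47 2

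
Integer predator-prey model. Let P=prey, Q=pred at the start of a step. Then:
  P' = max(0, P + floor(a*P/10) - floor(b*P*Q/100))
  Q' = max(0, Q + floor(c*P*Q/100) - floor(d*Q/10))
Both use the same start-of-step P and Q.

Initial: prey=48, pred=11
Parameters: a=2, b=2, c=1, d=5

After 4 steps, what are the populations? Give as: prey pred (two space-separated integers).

Answer: 45 10

Derivation:
Step 1: prey: 48+9-10=47; pred: 11+5-5=11
Step 2: prey: 47+9-10=46; pred: 11+5-5=11
Step 3: prey: 46+9-10=45; pred: 11+5-5=11
Step 4: prey: 45+9-9=45; pred: 11+4-5=10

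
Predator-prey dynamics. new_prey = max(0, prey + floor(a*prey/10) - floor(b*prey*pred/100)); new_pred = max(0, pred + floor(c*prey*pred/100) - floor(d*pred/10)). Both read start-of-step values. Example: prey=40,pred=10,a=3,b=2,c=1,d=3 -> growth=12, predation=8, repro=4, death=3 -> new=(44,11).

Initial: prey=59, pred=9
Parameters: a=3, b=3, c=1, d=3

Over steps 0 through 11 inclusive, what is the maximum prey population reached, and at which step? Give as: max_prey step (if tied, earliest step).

Answer: 61 1

Derivation:
Step 1: prey: 59+17-15=61; pred: 9+5-2=12
Step 2: prey: 61+18-21=58; pred: 12+7-3=16
Step 3: prey: 58+17-27=48; pred: 16+9-4=21
Step 4: prey: 48+14-30=32; pred: 21+10-6=25
Step 5: prey: 32+9-24=17; pred: 25+8-7=26
Step 6: prey: 17+5-13=9; pred: 26+4-7=23
Step 7: prey: 9+2-6=5; pred: 23+2-6=19
Step 8: prey: 5+1-2=4; pred: 19+0-5=14
Step 9: prey: 4+1-1=4; pred: 14+0-4=10
Step 10: prey: 4+1-1=4; pred: 10+0-3=7
Step 11: prey: 4+1-0=5; pred: 7+0-2=5
Max prey = 61 at step 1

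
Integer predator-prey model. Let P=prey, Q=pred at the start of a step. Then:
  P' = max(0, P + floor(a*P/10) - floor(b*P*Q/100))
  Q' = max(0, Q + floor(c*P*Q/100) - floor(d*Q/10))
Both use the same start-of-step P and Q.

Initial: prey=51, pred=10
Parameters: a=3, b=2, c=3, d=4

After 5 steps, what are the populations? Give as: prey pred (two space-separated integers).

Step 1: prey: 51+15-10=56; pred: 10+15-4=21
Step 2: prey: 56+16-23=49; pred: 21+35-8=48
Step 3: prey: 49+14-47=16; pred: 48+70-19=99
Step 4: prey: 16+4-31=0; pred: 99+47-39=107
Step 5: prey: 0+0-0=0; pred: 107+0-42=65

Answer: 0 65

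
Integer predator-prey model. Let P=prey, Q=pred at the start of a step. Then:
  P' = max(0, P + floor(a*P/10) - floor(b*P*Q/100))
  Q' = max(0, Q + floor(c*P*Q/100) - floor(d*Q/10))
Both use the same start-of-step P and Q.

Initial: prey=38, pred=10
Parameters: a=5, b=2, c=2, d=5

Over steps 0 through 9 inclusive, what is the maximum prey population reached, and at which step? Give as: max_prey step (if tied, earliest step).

Step 1: prey: 38+19-7=50; pred: 10+7-5=12
Step 2: prey: 50+25-12=63; pred: 12+12-6=18
Step 3: prey: 63+31-22=72; pred: 18+22-9=31
Step 4: prey: 72+36-44=64; pred: 31+44-15=60
Step 5: prey: 64+32-76=20; pred: 60+76-30=106
Step 6: prey: 20+10-42=0; pred: 106+42-53=95
Step 7: prey: 0+0-0=0; pred: 95+0-47=48
Step 8: prey: 0+0-0=0; pred: 48+0-24=24
Step 9: prey: 0+0-0=0; pred: 24+0-12=12
Max prey = 72 at step 3

Answer: 72 3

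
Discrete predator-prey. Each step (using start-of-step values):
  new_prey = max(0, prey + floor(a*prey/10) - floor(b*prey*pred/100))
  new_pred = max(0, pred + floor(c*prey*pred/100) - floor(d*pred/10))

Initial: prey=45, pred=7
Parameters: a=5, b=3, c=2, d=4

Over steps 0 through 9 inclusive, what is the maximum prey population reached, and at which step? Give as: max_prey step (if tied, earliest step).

Answer: 68 2

Derivation:
Step 1: prey: 45+22-9=58; pred: 7+6-2=11
Step 2: prey: 58+29-19=68; pred: 11+12-4=19
Step 3: prey: 68+34-38=64; pred: 19+25-7=37
Step 4: prey: 64+32-71=25; pred: 37+47-14=70
Step 5: prey: 25+12-52=0; pred: 70+35-28=77
Step 6: prey: 0+0-0=0; pred: 77+0-30=47
Step 7: prey: 0+0-0=0; pred: 47+0-18=29
Step 8: prey: 0+0-0=0; pred: 29+0-11=18
Step 9: prey: 0+0-0=0; pred: 18+0-7=11
Max prey = 68 at step 2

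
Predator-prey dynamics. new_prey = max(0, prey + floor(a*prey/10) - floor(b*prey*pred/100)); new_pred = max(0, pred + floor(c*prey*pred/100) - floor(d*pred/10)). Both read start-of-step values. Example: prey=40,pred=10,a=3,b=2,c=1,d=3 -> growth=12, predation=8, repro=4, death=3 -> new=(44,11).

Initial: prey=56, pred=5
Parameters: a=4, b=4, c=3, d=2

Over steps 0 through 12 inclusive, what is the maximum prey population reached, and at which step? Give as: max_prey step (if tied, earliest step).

Answer: 67 1

Derivation:
Step 1: prey: 56+22-11=67; pred: 5+8-1=12
Step 2: prey: 67+26-32=61; pred: 12+24-2=34
Step 3: prey: 61+24-82=3; pred: 34+62-6=90
Step 4: prey: 3+1-10=0; pred: 90+8-18=80
Step 5: prey: 0+0-0=0; pred: 80+0-16=64
Step 6: prey: 0+0-0=0; pred: 64+0-12=52
Step 7: prey: 0+0-0=0; pred: 52+0-10=42
Step 8: prey: 0+0-0=0; pred: 42+0-8=34
Step 9: prey: 0+0-0=0; pred: 34+0-6=28
Step 10: prey: 0+0-0=0; pred: 28+0-5=23
Step 11: prey: 0+0-0=0; pred: 23+0-4=19
Step 12: prey: 0+0-0=0; pred: 19+0-3=16
Max prey = 67 at step 1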